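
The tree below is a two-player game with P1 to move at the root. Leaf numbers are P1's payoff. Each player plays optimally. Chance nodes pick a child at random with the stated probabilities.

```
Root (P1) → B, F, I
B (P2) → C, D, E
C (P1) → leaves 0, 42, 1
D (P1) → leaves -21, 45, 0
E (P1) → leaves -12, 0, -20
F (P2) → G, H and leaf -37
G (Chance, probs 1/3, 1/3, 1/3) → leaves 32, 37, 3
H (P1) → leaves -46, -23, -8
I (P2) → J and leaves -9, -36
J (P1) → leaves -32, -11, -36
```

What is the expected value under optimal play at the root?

0

C (P1): max(0, 42, 1) = 42
D (P1): max(-21, 45, 0) = 45
E (P1): max(-12, 0, -20) = 0
B (P2): min(42, 45, 0) = 0
G (Chance): 1/3·32 + 1/3·37 + 1/3·3 = 24
H (P1): max(-46, -23, -8) = -8
F (P2): min(24, -8, -37) = -37
J (P1): max(-32, -11, -36) = -11
I (P2): min(-11, -9, -36) = -36
Root (P1): max(0, -37, -36) = 0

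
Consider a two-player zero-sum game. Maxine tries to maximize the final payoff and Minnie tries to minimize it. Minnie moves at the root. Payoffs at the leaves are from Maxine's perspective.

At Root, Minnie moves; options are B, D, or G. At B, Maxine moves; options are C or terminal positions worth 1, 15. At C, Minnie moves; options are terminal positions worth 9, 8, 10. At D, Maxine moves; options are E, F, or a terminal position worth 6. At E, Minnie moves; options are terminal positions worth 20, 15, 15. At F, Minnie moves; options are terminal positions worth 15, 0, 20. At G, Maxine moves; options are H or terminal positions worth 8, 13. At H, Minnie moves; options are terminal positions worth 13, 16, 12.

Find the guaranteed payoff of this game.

13

C (Minnie): min(9, 8, 10) = 8
B (Maxine): max(8, 1, 15) = 15
E (Minnie): min(20, 15, 15) = 15
F (Minnie): min(15, 0, 20) = 0
D (Maxine): max(15, 0, 6) = 15
H (Minnie): min(13, 16, 12) = 12
G (Maxine): max(12, 8, 13) = 13
Root (Minnie): min(15, 15, 13) = 13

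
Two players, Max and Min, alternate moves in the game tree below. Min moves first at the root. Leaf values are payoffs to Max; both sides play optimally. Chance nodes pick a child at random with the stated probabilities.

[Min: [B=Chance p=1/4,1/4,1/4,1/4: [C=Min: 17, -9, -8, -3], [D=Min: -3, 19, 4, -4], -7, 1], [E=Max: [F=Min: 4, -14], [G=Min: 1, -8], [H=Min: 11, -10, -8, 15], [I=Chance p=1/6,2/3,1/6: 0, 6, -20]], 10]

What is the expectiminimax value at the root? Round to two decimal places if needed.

C (Min): min(17, -9, -8, -3) = -9
D (Min): min(-3, 19, 4, -4) = -4
B (Chance): 1/4·-9 + 1/4·-4 + 1/4·-7 + 1/4·1 = -4.75
F (Min): min(4, -14) = -14
G (Min): min(1, -8) = -8
H (Min): min(11, -10, -8, 15) = -10
I (Chance): 1/6·0 + 2/3·6 + 1/6·-20 = 0.67
E (Max): max(-14, -8, -10, 0.67) = 0.67
Root (Min): min(-4.75, 0.67, 10) = -4.75

-4.75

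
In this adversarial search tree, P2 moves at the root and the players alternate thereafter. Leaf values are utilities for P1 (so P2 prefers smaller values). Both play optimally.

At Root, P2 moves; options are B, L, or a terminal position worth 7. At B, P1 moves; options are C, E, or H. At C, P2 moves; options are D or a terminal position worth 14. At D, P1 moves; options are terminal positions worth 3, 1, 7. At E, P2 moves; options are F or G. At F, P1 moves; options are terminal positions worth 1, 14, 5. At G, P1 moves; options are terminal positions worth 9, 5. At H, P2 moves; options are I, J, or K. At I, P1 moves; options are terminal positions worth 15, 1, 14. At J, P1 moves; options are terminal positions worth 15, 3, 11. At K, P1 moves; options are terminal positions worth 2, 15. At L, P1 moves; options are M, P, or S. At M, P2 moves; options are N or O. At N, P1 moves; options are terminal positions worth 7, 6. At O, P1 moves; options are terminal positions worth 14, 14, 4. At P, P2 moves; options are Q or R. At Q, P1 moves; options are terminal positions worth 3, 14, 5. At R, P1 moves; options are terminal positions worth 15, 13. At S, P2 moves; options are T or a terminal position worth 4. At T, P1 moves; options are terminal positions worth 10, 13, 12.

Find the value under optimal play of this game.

D (P1): max(3, 1, 7) = 7
C (P2): min(7, 14) = 7
F (P1): max(1, 14, 5) = 14
G (P1): max(9, 5) = 9
E (P2): min(14, 9) = 9
I (P1): max(15, 1, 14) = 15
J (P1): max(15, 3, 11) = 15
K (P1): max(2, 15) = 15
H (P2): min(15, 15, 15) = 15
B (P1): max(7, 9, 15) = 15
N (P1): max(7, 6) = 7
O (P1): max(14, 14, 4) = 14
M (P2): min(7, 14) = 7
Q (P1): max(3, 14, 5) = 14
R (P1): max(15, 13) = 15
P (P2): min(14, 15) = 14
T (P1): max(10, 13, 12) = 13
S (P2): min(13, 4) = 4
L (P1): max(7, 14, 4) = 14
Root (P2): min(15, 14, 7) = 7

7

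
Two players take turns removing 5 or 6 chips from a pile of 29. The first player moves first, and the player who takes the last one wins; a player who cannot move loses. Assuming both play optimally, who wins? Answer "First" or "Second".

First

Compute winning (W) and losing (L) positions by backward induction:
i:   0  1  2  3  4  5  6  7  8  9 10 11 12 13 14 15 16 17 18 19 20 21 22 23 24 25 26 27 28 29
     L  L  L  L  L  W  W  W  W  W  W  L  L  L  L  L  W  W  W  W  W  W  L  L  L  L  L  W  W  W
Position 29 is W, so the first player wins.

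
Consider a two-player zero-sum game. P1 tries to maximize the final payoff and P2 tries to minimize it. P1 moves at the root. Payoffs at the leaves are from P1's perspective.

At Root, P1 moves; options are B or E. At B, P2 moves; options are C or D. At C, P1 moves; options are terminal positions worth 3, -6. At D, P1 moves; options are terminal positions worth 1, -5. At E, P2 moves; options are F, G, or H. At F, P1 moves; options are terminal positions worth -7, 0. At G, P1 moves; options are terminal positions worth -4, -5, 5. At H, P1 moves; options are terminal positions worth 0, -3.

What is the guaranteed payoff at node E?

F: max(-7, 0) = 0
G: max(-4, -5, 5) = 5
H: max(0, -3) = 0
E: min(0, 5, 0) = 0

0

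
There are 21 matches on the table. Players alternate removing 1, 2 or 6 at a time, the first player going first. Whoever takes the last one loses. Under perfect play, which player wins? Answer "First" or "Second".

Positions where the player to move wins (W) vs loses (L):
i:   0  1  2  3  4  5  6  7  8  9 10 11 12 13 14 15 16 17 18 19 20 21
     W  L  W  W  L  W  W  W  L  W  W  L  W  W  W  L  W  W  L  W  W  W
Position 21 is W, so the first player wins.

First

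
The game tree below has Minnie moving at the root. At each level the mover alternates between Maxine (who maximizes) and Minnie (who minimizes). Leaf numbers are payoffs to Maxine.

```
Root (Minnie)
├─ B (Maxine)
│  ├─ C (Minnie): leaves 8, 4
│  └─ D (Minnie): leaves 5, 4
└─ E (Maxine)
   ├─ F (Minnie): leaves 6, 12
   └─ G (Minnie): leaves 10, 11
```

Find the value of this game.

4

C (Minnie): min(8, 4) = 4
D (Minnie): min(5, 4) = 4
B (Maxine): max(4, 4) = 4
F (Minnie): min(6, 12) = 6
G (Minnie): min(10, 11) = 10
E (Maxine): max(6, 10) = 10
Root (Minnie): min(4, 10) = 4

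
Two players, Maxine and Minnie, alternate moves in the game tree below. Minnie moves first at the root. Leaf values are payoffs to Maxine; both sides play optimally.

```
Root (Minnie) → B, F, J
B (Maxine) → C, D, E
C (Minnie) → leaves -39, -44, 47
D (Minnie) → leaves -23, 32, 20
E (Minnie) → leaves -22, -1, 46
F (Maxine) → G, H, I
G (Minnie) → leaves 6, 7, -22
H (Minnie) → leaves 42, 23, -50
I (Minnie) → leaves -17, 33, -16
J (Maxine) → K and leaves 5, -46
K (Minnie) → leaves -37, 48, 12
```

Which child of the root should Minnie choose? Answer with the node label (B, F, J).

B

C (Minnie): min(-39, -44, 47) = -44
D (Minnie): min(-23, 32, 20) = -23
E (Minnie): min(-22, -1, 46) = -22
B (Maxine): max(-44, -23, -22) = -22
G (Minnie): min(6, 7, -22) = -22
H (Minnie): min(42, 23, -50) = -50
I (Minnie): min(-17, 33, -16) = -17
F (Maxine): max(-22, -50, -17) = -17
K (Minnie): min(-37, 48, 12) = -37
J (Maxine): max(-37, 5, -46) = 5
Root (Minnie): min(-22, -17, 5) = -22
Minnie picks the child with the lowest value: B (value -22).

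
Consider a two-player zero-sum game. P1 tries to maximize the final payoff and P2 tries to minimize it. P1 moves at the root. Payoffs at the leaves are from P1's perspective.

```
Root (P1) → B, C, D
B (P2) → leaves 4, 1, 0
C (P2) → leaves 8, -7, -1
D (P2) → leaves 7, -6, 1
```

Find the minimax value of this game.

0

B (P2): min(4, 1, 0) = 0
C (P2): min(8, -7, -1) = -7
D (P2): min(7, -6, 1) = -6
Root (P1): max(0, -7, -6) = 0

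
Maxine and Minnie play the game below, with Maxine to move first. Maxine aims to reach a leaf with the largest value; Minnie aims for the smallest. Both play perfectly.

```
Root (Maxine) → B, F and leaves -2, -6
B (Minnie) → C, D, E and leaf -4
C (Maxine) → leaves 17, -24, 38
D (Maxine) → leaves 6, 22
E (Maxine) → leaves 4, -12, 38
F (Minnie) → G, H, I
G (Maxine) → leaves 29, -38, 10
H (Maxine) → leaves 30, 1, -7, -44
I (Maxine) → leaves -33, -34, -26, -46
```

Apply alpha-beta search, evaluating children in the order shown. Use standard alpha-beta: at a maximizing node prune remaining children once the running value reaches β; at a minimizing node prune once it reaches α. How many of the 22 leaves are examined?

C [α=-∞,β=+∞]: v=38
D [α=-∞,β=38]: v=22
E [α=-∞,β=22]: v=38
B [α=-∞,β=+∞]: v=-4
G [α=-4,β=+∞]: v=29
H [α=-4,β=29]: v=30 after child 1 ≥ β → β-cutoff, skip 3
I [α=-4,β=29]: v=-26
F [α=-4,β=+∞]: v=-26
Root [α=-∞,β=+∞]: v=-2
Leaves evaluated: 19 of 22.

19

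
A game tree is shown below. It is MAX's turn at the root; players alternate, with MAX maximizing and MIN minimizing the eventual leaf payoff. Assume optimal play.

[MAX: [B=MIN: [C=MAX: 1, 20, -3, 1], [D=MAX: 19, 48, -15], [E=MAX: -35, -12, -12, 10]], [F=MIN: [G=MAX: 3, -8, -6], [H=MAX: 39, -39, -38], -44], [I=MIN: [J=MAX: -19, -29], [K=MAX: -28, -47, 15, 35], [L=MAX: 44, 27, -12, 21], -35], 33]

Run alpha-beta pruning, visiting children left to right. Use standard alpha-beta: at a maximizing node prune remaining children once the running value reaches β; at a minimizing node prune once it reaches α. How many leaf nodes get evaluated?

C [α=-∞,β=+∞]: v=20
D [α=-∞,β=20]: v=48 after child 2 ≥ β → β-cutoff, skip 1
E [α=-∞,β=20]: v=10
B [α=-∞,β=+∞]: v=10
G [α=10,β=+∞]: v=3
F [α=10,β=+∞]: v=3 after child 1 ≤ α → α-cutoff, skip 2
J [α=10,β=+∞]: v=-19
I [α=10,β=+∞]: v=-19 after child 1 ≤ α → α-cutoff, skip 3
Root [α=-∞,β=+∞]: v=33
Leaves evaluated: 16 of 30.

16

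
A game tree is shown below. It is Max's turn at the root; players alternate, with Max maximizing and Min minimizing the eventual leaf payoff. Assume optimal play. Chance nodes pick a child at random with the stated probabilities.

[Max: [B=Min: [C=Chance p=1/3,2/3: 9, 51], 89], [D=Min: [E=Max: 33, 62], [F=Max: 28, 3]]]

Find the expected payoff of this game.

37

C (Chance): 1/3·9 + 2/3·51 = 37
B (Min): min(37, 89) = 37
E (Max): max(33, 62) = 62
F (Max): max(28, 3) = 28
D (Min): min(62, 28) = 28
Root (Max): max(37, 28) = 37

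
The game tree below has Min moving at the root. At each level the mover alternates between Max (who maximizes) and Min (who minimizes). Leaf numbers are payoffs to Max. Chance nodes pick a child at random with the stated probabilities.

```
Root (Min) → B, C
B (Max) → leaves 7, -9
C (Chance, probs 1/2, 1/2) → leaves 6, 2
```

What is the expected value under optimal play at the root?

4

B (Max): max(7, -9) = 7
C (Chance): 1/2·6 + 1/2·2 = 4
Root (Min): min(7, 4) = 4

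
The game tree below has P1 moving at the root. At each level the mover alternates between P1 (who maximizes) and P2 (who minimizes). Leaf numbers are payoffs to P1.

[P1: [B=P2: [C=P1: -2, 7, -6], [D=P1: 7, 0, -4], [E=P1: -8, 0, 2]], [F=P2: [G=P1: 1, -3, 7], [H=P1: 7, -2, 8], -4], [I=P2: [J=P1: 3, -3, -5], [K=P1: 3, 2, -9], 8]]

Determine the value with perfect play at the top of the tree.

C (P1): max(-2, 7, -6) = 7
D (P1): max(7, 0, -4) = 7
E (P1): max(-8, 0, 2) = 2
B (P2): min(7, 7, 2) = 2
G (P1): max(1, -3, 7) = 7
H (P1): max(7, -2, 8) = 8
F (P2): min(7, 8, -4) = -4
J (P1): max(3, -3, -5) = 3
K (P1): max(3, 2, -9) = 3
I (P2): min(3, 3, 8) = 3
Root (P1): max(2, -4, 3) = 3

3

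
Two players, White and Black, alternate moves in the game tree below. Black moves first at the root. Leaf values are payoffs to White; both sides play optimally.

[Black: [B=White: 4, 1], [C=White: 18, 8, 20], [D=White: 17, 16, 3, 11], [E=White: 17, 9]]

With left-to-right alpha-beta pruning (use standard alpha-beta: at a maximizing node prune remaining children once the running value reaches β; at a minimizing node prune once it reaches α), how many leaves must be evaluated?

B [α=-∞,β=+∞]: v=4
C [α=-∞,β=4]: v=18 after child 1 ≥ β → β-cutoff, skip 2
D [α=-∞,β=4]: v=17 after child 1 ≥ β → β-cutoff, skip 3
E [α=-∞,β=4]: v=17 after child 1 ≥ β → β-cutoff, skip 1
Root [α=-∞,β=+∞]: v=4
Leaves evaluated: 5 of 11.

5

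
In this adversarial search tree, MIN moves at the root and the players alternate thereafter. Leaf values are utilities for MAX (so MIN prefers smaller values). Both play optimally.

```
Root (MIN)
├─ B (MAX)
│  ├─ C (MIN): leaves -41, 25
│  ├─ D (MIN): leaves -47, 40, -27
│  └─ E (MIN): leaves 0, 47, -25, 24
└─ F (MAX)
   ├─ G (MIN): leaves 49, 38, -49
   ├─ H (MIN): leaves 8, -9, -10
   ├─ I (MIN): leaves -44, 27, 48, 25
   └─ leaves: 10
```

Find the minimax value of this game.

-25

C (MIN): min(-41, 25) = -41
D (MIN): min(-47, 40, -27) = -47
E (MIN): min(0, 47, -25, 24) = -25
B (MAX): max(-41, -47, -25) = -25
G (MIN): min(49, 38, -49) = -49
H (MIN): min(8, -9, -10) = -10
I (MIN): min(-44, 27, 48, 25) = -44
F (MAX): max(-49, -10, -44, 10) = 10
Root (MIN): min(-25, 10) = -25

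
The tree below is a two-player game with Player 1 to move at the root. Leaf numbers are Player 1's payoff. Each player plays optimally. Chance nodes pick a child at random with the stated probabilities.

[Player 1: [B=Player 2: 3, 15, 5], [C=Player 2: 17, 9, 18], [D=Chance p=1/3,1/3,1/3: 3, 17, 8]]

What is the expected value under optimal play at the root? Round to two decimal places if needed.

B (Player 2): min(3, 15, 5) = 3
C (Player 2): min(17, 9, 18) = 9
D (Chance): 1/3·3 + 1/3·17 + 1/3·8 = 9.33
Root (Player 1): max(3, 9, 9.33) = 9.33

9.33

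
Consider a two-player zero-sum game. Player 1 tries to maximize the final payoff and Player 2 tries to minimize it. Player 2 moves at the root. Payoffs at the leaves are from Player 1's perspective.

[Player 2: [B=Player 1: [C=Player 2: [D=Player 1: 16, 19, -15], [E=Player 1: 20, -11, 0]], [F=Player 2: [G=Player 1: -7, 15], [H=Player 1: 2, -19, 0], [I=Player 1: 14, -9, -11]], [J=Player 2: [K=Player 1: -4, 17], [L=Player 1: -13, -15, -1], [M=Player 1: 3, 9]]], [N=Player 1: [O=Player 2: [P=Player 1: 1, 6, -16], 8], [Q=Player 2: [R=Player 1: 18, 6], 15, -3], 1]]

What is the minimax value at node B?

19

D: max(16, 19, -15) = 19
E: max(20, -11, 0) = 20
C: min(19, 20) = 19
G: max(-7, 15) = 15
H: max(2, -19, 0) = 2
I: max(14, -9, -11) = 14
F: min(15, 2, 14) = 2
K: max(-4, 17) = 17
L: max(-13, -15, -1) = -1
M: max(3, 9) = 9
J: min(17, -1, 9) = -1
B: max(19, 2, -1) = 19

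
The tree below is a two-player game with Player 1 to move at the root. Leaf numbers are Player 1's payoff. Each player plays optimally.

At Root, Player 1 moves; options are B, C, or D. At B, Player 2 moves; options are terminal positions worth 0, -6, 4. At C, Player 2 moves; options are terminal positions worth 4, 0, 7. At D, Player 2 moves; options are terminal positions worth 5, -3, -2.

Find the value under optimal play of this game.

0

B (Player 2): min(0, -6, 4) = -6
C (Player 2): min(4, 0, 7) = 0
D (Player 2): min(5, -3, -2) = -3
Root (Player 1): max(-6, 0, -3) = 0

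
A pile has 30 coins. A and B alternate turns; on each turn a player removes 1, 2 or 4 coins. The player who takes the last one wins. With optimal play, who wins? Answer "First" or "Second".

Second

W/L table (W = player to move can force a win):
i:   0  1  2  3  4  5  6  7  8  9 10 11 12 13 14 15 16 17 18 19 20 21 22 23 24 25 26 27 28 29 30
     L  W  W  L  W  W  L  W  W  L  W  W  L  W  W  L  W  W  L  W  W  L  W  W  L  W  W  L  W  W  L
Position 30 is L, so the second player wins.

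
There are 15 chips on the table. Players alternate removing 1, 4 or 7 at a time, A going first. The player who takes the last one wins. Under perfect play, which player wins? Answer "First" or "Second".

Mark each pile size as W (mover wins) or L (mover loses):
i:   0  1  2  3  4  5  6  7  8  9 10 11 12 13 14 15
     L  W  L  W  W  L  W  W  L  W  L  W  W  L  W  W
Position 15 is W, so the first player wins.

First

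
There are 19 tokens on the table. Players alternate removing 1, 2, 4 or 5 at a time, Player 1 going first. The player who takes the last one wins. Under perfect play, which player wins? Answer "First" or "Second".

First

Compute winning (W) and losing (L) positions by backward induction:
i:   0  1  2  3  4  5  6  7  8  9 10 11 12 13 14 15 16 17 18 19
     L  W  W  L  W  W  L  W  W  L  W  W  L  W  W  L  W  W  L  W
Position 19 is W, so the first player wins.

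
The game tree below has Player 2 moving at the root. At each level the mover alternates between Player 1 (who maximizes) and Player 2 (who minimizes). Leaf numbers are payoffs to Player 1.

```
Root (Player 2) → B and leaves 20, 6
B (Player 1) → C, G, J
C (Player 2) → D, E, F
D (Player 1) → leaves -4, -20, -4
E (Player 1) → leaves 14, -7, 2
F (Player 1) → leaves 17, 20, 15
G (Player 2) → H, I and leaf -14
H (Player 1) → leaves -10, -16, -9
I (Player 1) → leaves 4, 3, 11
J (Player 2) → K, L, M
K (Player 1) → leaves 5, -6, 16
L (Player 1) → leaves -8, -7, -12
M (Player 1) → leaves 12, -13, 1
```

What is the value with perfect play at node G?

-14

H: max(-10, -16, -9) = -9
I: max(4, 3, 11) = 11
G: min(-9, 11, -14) = -14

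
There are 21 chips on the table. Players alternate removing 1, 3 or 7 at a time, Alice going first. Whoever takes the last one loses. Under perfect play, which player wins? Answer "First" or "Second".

i:   0  1  2  3  4  5  6  7  8  9 10 11 12 13 14 15 16 17 18 19 20 21
     W  L  W  L  W  L  W  L  W  L  W  L  W  L  W  L  W  L  W  L  W  L
Position 21 is L, so the second player wins.

Second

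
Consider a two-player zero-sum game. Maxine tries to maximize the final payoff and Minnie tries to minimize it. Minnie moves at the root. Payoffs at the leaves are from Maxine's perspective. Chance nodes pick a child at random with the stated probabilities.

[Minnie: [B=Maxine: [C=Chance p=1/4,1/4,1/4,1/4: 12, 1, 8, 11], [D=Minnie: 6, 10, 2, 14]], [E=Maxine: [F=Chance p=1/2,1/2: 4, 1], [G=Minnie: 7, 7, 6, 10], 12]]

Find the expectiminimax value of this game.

C (Chance): 1/4·12 + 1/4·1 + 1/4·8 + 1/4·11 = 8
D (Minnie): min(6, 10, 2, 14) = 2
B (Maxine): max(8, 2) = 8
F (Chance): 1/2·4 + 1/2·1 = 2.5
G (Minnie): min(7, 7, 6, 10) = 6
E (Maxine): max(2.5, 6, 12) = 12
Root (Minnie): min(8, 12) = 8

8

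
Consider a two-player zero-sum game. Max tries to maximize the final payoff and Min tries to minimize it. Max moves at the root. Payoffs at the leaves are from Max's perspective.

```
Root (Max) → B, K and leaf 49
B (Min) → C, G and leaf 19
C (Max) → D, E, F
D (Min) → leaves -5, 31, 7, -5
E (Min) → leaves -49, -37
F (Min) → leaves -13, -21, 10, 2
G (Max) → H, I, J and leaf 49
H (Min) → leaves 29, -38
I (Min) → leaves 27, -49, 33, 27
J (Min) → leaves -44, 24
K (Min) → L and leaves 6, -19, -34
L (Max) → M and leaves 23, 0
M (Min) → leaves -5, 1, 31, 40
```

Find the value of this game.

49

D (Min): min(-5, 31, 7, -5) = -5
E (Min): min(-49, -37) = -49
F (Min): min(-13, -21, 10, 2) = -21
C (Max): max(-5, -49, -21) = -5
H (Min): min(29, -38) = -38
I (Min): min(27, -49, 33, 27) = -49
J (Min): min(-44, 24) = -44
G (Max): max(-38, -49, -44, 49) = 49
B (Min): min(-5, 49, 19) = -5
M (Min): min(-5, 1, 31, 40) = -5
L (Max): max(-5, 23, 0) = 23
K (Min): min(23, 6, -19, -34) = -34
Root (Max): max(-5, -34, 49) = 49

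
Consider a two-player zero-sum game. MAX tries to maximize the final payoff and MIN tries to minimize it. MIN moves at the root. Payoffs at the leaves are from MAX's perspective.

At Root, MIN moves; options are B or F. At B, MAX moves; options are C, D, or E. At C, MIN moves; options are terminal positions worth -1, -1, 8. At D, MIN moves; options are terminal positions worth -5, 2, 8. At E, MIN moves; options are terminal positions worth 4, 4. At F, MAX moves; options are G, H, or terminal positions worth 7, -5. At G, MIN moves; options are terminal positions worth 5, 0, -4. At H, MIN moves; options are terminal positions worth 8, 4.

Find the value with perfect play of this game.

4

C (MIN): min(-1, -1, 8) = -1
D (MIN): min(-5, 2, 8) = -5
E (MIN): min(4, 4) = 4
B (MAX): max(-1, -5, 4) = 4
G (MIN): min(5, 0, -4) = -4
H (MIN): min(8, 4) = 4
F (MAX): max(-4, 4, 7, -5) = 7
Root (MIN): min(4, 7) = 4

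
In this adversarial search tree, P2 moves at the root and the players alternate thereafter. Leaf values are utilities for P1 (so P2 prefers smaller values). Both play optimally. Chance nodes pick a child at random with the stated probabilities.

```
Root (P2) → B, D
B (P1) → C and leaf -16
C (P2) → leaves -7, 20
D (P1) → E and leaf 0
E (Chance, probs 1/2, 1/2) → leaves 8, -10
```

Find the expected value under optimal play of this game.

C (P2): min(-7, 20) = -7
B (P1): max(-7, -16) = -7
E (Chance): 1/2·8 + 1/2·-10 = -1
D (P1): max(-1, 0) = 0
Root (P2): min(-7, 0) = -7

-7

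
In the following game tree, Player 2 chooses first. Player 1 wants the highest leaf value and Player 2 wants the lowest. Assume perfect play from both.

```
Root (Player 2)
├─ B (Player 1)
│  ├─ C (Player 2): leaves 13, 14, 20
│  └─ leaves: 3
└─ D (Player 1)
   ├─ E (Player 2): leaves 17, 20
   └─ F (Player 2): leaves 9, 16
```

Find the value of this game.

13

C (Player 2): min(13, 14, 20) = 13
B (Player 1): max(13, 3) = 13
E (Player 2): min(17, 20) = 17
F (Player 2): min(9, 16) = 9
D (Player 1): max(17, 9) = 17
Root (Player 2): min(13, 17) = 13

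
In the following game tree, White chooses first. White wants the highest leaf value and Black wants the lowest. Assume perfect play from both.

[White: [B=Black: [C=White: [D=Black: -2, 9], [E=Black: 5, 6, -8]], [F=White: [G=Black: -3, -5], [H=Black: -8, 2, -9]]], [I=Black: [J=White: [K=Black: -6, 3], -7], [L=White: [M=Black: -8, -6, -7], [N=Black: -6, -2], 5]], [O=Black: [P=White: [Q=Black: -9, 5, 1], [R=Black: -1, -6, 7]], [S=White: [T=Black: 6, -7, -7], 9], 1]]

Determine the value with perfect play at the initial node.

-5

D (Black): min(-2, 9) = -2
E (Black): min(5, 6, -8) = -8
C (White): max(-2, -8) = -2
G (Black): min(-3, -5) = -5
H (Black): min(-8, 2, -9) = -9
F (White): max(-5, -9) = -5
B (Black): min(-2, -5) = -5
K (Black): min(-6, 3) = -6
J (White): max(-6, -7) = -6
M (Black): min(-8, -6, -7) = -8
N (Black): min(-6, -2) = -6
L (White): max(-8, -6, 5) = 5
I (Black): min(-6, 5) = -6
Q (Black): min(-9, 5, 1) = -9
R (Black): min(-1, -6, 7) = -6
P (White): max(-9, -6) = -6
T (Black): min(6, -7, -7) = -7
S (White): max(-7, 9) = 9
O (Black): min(-6, 9, 1) = -6
Root (White): max(-5, -6, -6) = -5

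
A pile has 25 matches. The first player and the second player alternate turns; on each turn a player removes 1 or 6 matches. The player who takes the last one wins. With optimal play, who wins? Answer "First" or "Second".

W/L table (W = player to move can force a win):
i:   0  1  2  3  4  5  6  7  8  9 10 11 12 13 14 15 16 17 18 19 20 21 22 23 24 25
     L  W  L  W  L  W  W  L  W  L  W  L  W  W  L  W  L  W  L  W  W  L  W  L  W  L
Position 25 is L, so the second player wins.

Second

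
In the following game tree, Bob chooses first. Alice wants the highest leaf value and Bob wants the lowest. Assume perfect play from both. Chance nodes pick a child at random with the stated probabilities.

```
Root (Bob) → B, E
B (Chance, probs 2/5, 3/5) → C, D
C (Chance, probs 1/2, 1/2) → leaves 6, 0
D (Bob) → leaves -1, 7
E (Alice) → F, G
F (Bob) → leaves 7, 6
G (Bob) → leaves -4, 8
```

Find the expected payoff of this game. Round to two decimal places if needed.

0.6

C (Chance): 1/2·6 + 1/2·0 = 3
D (Bob): min(-1, 7) = -1
B (Chance): 2/5·3 + 3/5·-1 = 0.6
F (Bob): min(7, 6) = 6
G (Bob): min(-4, 8) = -4
E (Alice): max(6, -4) = 6
Root (Bob): min(0.6, 6) = 0.6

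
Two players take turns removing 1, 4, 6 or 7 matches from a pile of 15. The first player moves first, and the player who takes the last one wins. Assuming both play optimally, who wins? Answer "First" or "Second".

Compute winning (W) and losing (L) positions by backward induction:
i:   0  1  2  3  4  5  6  7  8  9 10 11 12 13 14 15
     L  W  L  W  W  L  W  W  W  W  L  W  W  L  W  L
Position 15 is L, so the second player wins.

Second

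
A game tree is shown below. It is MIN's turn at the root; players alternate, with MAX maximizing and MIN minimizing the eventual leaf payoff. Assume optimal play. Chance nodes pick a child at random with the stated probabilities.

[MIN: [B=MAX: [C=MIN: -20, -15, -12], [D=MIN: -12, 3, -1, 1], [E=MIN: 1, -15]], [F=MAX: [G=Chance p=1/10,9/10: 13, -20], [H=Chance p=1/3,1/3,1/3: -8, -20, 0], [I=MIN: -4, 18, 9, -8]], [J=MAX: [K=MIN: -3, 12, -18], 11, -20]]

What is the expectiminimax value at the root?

-12

C (MIN): min(-20, -15, -12) = -20
D (MIN): min(-12, 3, -1, 1) = -12
E (MIN): min(1, -15) = -15
B (MAX): max(-20, -12, -15) = -12
G (Chance): 1/10·13 + 9/10·-20 = -16.7
H (Chance): 1/3·-8 + 1/3·-20 + 1/3·0 = -9.33
I (MIN): min(-4, 18, 9, -8) = -8
F (MAX): max(-16.7, -9.33, -8) = -8
K (MIN): min(-3, 12, -18) = -18
J (MAX): max(-18, 11, -20) = 11
Root (MIN): min(-12, -8, 11) = -12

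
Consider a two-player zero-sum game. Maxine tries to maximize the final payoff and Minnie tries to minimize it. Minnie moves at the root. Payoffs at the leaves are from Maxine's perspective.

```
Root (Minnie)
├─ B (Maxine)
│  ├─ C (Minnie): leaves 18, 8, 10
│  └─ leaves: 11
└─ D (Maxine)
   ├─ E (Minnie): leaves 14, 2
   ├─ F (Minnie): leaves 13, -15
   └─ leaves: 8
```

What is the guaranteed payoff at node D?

E: min(14, 2) = 2
F: min(13, -15) = -15
D: max(2, -15, 8) = 8

8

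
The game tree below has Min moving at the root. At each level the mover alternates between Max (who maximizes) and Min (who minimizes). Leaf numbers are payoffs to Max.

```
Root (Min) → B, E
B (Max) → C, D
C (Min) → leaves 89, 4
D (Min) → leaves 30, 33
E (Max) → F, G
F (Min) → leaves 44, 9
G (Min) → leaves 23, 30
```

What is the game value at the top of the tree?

23

C (Min): min(89, 4) = 4
D (Min): min(30, 33) = 30
B (Max): max(4, 30) = 30
F (Min): min(44, 9) = 9
G (Min): min(23, 30) = 23
E (Max): max(9, 23) = 23
Root (Min): min(30, 23) = 23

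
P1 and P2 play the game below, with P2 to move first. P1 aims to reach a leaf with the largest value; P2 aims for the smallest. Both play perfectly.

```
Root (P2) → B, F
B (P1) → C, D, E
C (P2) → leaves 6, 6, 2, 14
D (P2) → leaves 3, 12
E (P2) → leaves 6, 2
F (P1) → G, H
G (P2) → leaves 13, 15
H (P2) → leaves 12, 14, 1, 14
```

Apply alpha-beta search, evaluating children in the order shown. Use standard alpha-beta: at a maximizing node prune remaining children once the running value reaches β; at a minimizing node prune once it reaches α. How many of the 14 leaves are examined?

C [α=-∞,β=+∞]: v=2
D [α=2,β=+∞]: v=3
E [α=3,β=+∞]: v=2
B [α=-∞,β=+∞]: v=3
G [α=-∞,β=3]: v=13
F [α=-∞,β=3]: v=13 after child 1 ≥ β → β-cutoff, skip 1
Root [α=-∞,β=+∞]: v=3
Leaves evaluated: 10 of 14.

10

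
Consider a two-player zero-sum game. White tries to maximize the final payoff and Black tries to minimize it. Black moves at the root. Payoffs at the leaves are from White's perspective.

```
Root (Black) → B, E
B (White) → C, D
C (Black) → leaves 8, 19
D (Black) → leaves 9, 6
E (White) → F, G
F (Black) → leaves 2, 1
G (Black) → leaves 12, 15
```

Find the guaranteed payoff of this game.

C (Black): min(8, 19) = 8
D (Black): min(9, 6) = 6
B (White): max(8, 6) = 8
F (Black): min(2, 1) = 1
G (Black): min(12, 15) = 12
E (White): max(1, 12) = 12
Root (Black): min(8, 12) = 8

8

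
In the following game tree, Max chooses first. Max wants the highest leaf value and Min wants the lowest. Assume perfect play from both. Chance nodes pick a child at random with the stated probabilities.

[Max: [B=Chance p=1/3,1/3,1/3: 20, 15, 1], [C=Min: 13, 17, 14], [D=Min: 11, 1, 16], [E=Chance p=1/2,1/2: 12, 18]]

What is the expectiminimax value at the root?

B (Chance): 1/3·20 + 1/3·15 + 1/3·1 = 12
C (Min): min(13, 17, 14) = 13
D (Min): min(11, 1, 16) = 1
E (Chance): 1/2·12 + 1/2·18 = 15
Root (Max): max(12, 13, 1, 15) = 15

15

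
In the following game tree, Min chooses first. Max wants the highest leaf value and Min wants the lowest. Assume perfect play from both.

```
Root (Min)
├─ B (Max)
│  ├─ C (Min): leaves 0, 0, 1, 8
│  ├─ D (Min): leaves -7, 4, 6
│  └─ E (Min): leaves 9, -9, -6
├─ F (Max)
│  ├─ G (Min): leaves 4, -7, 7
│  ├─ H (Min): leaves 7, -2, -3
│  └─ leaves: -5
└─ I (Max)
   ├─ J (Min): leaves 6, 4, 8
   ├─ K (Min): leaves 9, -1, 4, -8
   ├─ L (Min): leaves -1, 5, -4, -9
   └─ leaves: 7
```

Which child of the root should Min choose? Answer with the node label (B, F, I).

F

C (Min): min(0, 0, 1, 8) = 0
D (Min): min(-7, 4, 6) = -7
E (Min): min(9, -9, -6) = -9
B (Max): max(0, -7, -9) = 0
G (Min): min(4, -7, 7) = -7
H (Min): min(7, -2, -3) = -3
F (Max): max(-7, -3, -5) = -3
J (Min): min(6, 4, 8) = 4
K (Min): min(9, -1, 4, -8) = -8
L (Min): min(-1, 5, -4, -9) = -9
I (Max): max(4, -8, -9, 7) = 7
Root (Min): min(0, -3, 7) = -3
Min picks the child with the lowest value: F (value -3).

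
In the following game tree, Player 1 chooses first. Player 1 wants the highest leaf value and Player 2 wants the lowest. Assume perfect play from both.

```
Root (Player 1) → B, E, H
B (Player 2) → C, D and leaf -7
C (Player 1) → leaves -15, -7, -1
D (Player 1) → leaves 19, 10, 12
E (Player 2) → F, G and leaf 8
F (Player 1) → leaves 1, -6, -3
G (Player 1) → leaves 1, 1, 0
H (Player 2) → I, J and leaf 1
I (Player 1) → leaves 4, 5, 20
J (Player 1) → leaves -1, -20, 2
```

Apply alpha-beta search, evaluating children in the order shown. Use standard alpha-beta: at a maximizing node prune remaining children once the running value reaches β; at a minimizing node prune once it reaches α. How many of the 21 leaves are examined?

17

C [α=-∞,β=+∞]: v=-1
D [α=-∞,β=-1]: v=19 after child 1 ≥ β → β-cutoff, skip 2
B [α=-∞,β=+∞]: v=-7
F [α=-7,β=+∞]: v=1
G [α=-7,β=1]: v=1 after child 1 ≥ β → β-cutoff, skip 2
E [α=-7,β=+∞]: v=1
I [α=1,β=+∞]: v=20
J [α=1,β=20]: v=2
H [α=1,β=+∞]: v=1
Root [α=-∞,β=+∞]: v=1
Leaves evaluated: 17 of 21.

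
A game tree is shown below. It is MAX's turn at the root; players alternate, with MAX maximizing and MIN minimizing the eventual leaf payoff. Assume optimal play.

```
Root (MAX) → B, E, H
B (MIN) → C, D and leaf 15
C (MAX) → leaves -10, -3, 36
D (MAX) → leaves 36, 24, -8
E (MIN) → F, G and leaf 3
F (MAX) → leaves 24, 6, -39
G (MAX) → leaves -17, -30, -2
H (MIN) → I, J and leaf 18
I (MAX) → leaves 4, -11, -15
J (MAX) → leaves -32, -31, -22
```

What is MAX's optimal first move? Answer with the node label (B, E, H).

B

C (MAX): max(-10, -3, 36) = 36
D (MAX): max(36, 24, -8) = 36
B (MIN): min(36, 36, 15) = 15
F (MAX): max(24, 6, -39) = 24
G (MAX): max(-17, -30, -2) = -2
E (MIN): min(24, -2, 3) = -2
I (MAX): max(4, -11, -15) = 4
J (MAX): max(-32, -31, -22) = -22
H (MIN): min(4, -22, 18) = -22
Root (MAX): max(15, -2, -22) = 15
MAX picks the child with the highest value: B (value 15).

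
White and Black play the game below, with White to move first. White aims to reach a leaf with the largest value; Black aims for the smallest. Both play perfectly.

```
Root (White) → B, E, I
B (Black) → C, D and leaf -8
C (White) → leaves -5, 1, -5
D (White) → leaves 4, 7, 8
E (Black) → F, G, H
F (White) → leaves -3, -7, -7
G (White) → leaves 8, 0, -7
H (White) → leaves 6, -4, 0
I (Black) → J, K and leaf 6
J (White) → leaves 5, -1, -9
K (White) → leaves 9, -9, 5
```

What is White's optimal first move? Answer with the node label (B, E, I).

I

C (White): max(-5, 1, -5) = 1
D (White): max(4, 7, 8) = 8
B (Black): min(1, 8, -8) = -8
F (White): max(-3, -7, -7) = -3
G (White): max(8, 0, -7) = 8
H (White): max(6, -4, 0) = 6
E (Black): min(-3, 8, 6) = -3
J (White): max(5, -1, -9) = 5
K (White): max(9, -9, 5) = 9
I (Black): min(5, 9, 6) = 5
Root (White): max(-8, -3, 5) = 5
White picks the child with the highest value: I (value 5).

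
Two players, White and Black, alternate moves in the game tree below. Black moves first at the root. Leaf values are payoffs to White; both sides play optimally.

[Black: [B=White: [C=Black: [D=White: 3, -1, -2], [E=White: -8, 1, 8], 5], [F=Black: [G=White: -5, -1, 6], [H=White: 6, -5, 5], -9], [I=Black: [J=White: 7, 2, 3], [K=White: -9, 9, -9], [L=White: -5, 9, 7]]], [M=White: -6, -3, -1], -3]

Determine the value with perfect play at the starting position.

D (White): max(3, -1, -2) = 3
E (White): max(-8, 1, 8) = 8
C (Black): min(3, 8, 5) = 3
G (White): max(-5, -1, 6) = 6
H (White): max(6, -5, 5) = 6
F (Black): min(6, 6, -9) = -9
J (White): max(7, 2, 3) = 7
K (White): max(-9, 9, -9) = 9
L (White): max(-5, 9, 7) = 9
I (Black): min(7, 9, 9) = 7
B (White): max(3, -9, 7) = 7
M (White): max(-6, -3, -1) = -1
Root (Black): min(7, -1, -3) = -3

-3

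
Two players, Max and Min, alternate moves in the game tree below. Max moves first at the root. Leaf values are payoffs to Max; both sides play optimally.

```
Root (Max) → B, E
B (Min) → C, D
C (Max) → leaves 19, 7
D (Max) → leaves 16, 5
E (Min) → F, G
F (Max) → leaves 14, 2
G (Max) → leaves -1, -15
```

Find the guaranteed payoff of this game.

16

C (Max): max(19, 7) = 19
D (Max): max(16, 5) = 16
B (Min): min(19, 16) = 16
F (Max): max(14, 2) = 14
G (Max): max(-1, -15) = -1
E (Min): min(14, -1) = -1
Root (Max): max(16, -1) = 16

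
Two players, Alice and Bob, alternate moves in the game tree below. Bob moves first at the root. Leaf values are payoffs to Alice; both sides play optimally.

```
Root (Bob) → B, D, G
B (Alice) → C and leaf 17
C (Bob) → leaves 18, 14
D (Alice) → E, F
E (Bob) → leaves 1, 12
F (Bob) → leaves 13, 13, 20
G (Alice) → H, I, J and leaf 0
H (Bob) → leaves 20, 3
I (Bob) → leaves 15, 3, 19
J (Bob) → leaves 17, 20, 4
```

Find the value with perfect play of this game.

4

C (Bob): min(18, 14) = 14
B (Alice): max(14, 17) = 17
E (Bob): min(1, 12) = 1
F (Bob): min(13, 13, 20) = 13
D (Alice): max(1, 13) = 13
H (Bob): min(20, 3) = 3
I (Bob): min(15, 3, 19) = 3
J (Bob): min(17, 20, 4) = 4
G (Alice): max(3, 3, 4, 0) = 4
Root (Bob): min(17, 13, 4) = 4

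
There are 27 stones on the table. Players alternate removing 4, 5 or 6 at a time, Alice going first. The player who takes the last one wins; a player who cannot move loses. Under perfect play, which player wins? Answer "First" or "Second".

Positions where the player to move wins (W) vs loses (L):
i:   0  1  2  3  4  5  6  7  8  9 10 11 12 13 14 15 16 17 18 19 20 21 22 23 24 25 26 27
     L  L  L  L  W  W  W  W  W  W  L  L  L  L  W  W  W  W  W  W  L  L  L  L  W  W  W  W
Position 27 is W, so the first player wins.

First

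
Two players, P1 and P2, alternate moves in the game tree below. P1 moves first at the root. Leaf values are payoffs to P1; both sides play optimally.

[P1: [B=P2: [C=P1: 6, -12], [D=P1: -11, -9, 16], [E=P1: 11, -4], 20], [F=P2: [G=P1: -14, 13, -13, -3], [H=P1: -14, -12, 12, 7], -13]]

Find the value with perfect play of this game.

C (P1): max(6, -12) = 6
D (P1): max(-11, -9, 16) = 16
E (P1): max(11, -4) = 11
B (P2): min(6, 16, 11, 20) = 6
G (P1): max(-14, 13, -13, -3) = 13
H (P1): max(-14, -12, 12, 7) = 12
F (P2): min(13, 12, -13) = -13
Root (P1): max(6, -13) = 6

6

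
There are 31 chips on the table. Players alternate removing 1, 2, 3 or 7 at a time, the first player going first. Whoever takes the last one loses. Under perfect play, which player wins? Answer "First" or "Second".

Mark each pile size as W (mover wins) or L (mover loses):
i:   0  1  2  3  4  5  6  7  8  9 10 11 12 13 14 15 16 17 18 19 20 21 22 23 24 25 26 27 28 29 30 31
     W  L  W  W  W  L  W  W  W  L  W  W  W  L  W  W  W  L  W  W  W  L  W  W  W  L  W  W  W  L  W  W
Position 31 is W, so the first player wins.

First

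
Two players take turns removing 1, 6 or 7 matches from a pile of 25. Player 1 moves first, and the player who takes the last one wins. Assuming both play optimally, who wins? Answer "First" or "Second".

Compute winning (W) and losing (L) positions by backward induction:
i:   0  1  2  3  4  5  6  7  8  9 10 11 12 13 14 15 16 17 18 19 20 21 22 23 24 25
     L  W  L  W  L  W  W  W  W  W  W  W  L  W  L  W  L  W  W  W  W  W  W  W  L  W
Position 25 is W, so the first player wins.

First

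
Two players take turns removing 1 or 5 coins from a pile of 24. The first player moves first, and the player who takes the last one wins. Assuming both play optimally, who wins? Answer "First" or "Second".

Second

Mark each pile size as W (mover wins) or L (mover loses):
i:   0  1  2  3  4  5  6  7  8  9 10 11 12 13 14 15 16 17 18 19 20 21 22 23 24
     L  W  L  W  L  W  L  W  L  W  L  W  L  W  L  W  L  W  L  W  L  W  L  W  L
Position 24 is L, so the second player wins.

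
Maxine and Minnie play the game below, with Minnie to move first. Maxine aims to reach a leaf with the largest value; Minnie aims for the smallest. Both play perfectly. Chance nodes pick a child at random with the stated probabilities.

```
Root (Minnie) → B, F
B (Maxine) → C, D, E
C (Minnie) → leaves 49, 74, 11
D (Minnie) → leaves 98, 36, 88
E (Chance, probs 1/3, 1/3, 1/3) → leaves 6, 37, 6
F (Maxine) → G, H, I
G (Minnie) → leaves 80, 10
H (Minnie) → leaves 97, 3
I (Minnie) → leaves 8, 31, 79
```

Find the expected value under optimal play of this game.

10

C (Minnie): min(49, 74, 11) = 11
D (Minnie): min(98, 36, 88) = 36
E (Chance): 1/3·6 + 1/3·37 + 1/3·6 = 16.33
B (Maxine): max(11, 36, 16.33) = 36
G (Minnie): min(80, 10) = 10
H (Minnie): min(97, 3) = 3
I (Minnie): min(8, 31, 79) = 8
F (Maxine): max(10, 3, 8) = 10
Root (Minnie): min(36, 10) = 10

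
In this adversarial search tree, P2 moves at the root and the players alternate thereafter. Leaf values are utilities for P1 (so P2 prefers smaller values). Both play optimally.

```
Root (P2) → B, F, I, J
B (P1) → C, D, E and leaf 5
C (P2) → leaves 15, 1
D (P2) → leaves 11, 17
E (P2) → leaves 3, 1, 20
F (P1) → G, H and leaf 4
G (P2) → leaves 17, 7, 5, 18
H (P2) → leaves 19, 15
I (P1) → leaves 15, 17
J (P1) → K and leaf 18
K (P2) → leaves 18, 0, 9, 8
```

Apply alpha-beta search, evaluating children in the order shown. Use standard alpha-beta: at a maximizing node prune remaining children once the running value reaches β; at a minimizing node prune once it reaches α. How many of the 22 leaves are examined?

C [α=-∞,β=+∞]: v=1
D [α=1,β=+∞]: v=11
E [α=11,β=+∞]: v=3 after child 1 ≤ α → α-cutoff, skip 2
B [α=-∞,β=+∞]: v=11
G [α=-∞,β=11]: v=5
H [α=5,β=11]: v=15
F [α=-∞,β=11]: v=15 after child 2 ≥ β → β-cutoff, skip 1
I [α=-∞,β=11]: v=15 after child 1 ≥ β → β-cutoff, skip 1
K [α=-∞,β=11]: v=0
J [α=-∞,β=11]: v=18
Root [α=-∞,β=+∞]: v=11
Leaves evaluated: 18 of 22.

18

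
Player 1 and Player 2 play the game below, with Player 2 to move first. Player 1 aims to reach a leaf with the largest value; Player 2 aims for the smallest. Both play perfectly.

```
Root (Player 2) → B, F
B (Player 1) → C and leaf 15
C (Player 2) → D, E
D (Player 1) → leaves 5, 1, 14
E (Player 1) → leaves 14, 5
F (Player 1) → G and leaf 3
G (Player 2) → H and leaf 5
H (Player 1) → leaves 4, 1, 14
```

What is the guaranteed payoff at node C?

14

D: max(5, 1, 14) = 14
E: max(14, 5) = 14
C: min(14, 14) = 14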